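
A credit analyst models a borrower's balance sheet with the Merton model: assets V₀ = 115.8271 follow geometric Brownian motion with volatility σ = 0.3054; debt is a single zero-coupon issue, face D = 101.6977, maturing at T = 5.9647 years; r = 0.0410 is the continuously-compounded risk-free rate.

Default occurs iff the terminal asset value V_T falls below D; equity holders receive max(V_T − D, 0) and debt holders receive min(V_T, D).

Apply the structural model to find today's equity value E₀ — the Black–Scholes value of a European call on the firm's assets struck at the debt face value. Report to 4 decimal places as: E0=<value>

Work the structural quantities from V₀ = 115.8271 against face 101.6977:
d₁ = [ln(V₀/D) + (r + σ²/2)T] / (σ√T)
   = [ln(115.8271/101.6977) + (0.0410 + 0.5·0.3054²)·5.9647] / (0.3054·√5.9647)
   = [0.130094 + 0.522714] / 0.745870 = 0.875230
d₂ = d₁ − σ√T = 0.875230 − 0.745870 = 0.129359
N(d₁) = 0.809276,  N(d₂) = 0.551463,  e^(−rT) = 0.783055
E₀ = V₀·N(d₁) − D·e^(−rT)·N(d₂)
   = 115.8271·0.809276 − 101.6977·0.783055·0.551463 = 49.820329

E0=49.8203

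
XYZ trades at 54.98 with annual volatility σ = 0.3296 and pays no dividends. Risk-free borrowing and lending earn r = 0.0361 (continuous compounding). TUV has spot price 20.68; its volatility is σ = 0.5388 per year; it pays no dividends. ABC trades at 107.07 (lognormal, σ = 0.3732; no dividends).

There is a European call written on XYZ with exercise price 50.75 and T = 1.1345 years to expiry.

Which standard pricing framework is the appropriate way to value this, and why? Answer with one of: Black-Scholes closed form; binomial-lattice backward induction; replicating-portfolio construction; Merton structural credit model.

Key observation: a European claim on XYZ (strike 50.75) — a lognormal (GBM) underlying with constant rate and volatility — has an exact closed-form value; no lattice or capital structure is involved.

framework: Black-Scholes closed form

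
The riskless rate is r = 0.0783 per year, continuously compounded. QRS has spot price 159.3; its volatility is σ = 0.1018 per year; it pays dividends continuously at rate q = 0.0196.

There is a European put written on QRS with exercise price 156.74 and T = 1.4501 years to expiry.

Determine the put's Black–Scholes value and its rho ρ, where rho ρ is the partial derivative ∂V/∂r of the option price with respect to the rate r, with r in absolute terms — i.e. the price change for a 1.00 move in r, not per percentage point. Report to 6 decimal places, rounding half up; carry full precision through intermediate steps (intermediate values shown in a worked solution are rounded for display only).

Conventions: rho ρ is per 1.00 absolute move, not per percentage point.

price = 2.067059
ρ = -45.055829

σ√T = 0.1018·√1.4501 = 0.122588
d₁ = (ln(S/K) + (r−q+σ²/2)T) / (σ√T) = (ln(159.3/156.74) + (0.0783−0.0196+0.1018²/2)·1.4501) / 0.122588 = (0.016201 + 0.092635) / 0.122588 = 0.887818
d₂ = d₁ − σ√T = 0.887818 − 0.122588 = 0.765231
e^{−rT} = 0.892666
e^{−qT} = 0.971978
N(−d₁) = 0.187319,  N(−d₂) = 0.222067
Put price V = K·e^{−rT}·N(−d₂) − S·e^{−qT}·N(−d₁) = 31.070843 − 29.003784 = 2.067059
ρ = −K·T·e^{−rT}·N(−d₂) = -45.055829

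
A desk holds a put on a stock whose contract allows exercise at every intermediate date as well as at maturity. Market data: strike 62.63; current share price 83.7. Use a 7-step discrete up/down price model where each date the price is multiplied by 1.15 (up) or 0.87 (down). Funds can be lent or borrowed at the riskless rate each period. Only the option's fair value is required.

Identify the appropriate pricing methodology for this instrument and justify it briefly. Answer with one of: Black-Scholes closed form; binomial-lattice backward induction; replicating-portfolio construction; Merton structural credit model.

framework: binomial-lattice backward induction

Key observation: the defining feature is the embedded early-exercise option across 7 discrete dates on the spot-83.7 tree; pricing the strike-62.63 put means working backward with an exercise test at every node.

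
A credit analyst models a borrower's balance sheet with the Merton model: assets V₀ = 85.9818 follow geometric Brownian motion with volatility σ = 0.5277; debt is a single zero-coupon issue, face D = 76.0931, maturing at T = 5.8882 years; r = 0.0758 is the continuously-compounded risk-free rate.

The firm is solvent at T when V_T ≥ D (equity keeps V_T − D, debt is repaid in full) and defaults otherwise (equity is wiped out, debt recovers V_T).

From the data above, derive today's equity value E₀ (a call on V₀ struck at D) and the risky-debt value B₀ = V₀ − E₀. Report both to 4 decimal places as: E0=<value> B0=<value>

Apply the equity-as-call identities (strike 76.0931, horizon 5.8882 years):
d₁ = [ln(V₀/D) + (r + σ²/2)T] / (σ√T)
   = [ln(85.9818/76.0931) + (0.0758 + 0.5·0.5277²)·5.8882] / (0.5277·√5.8882)
   = [0.122178 + 1.266161] / 1.280496 = 1.084219
d₂ = d₁ − σ√T = 1.084219 − 1.280496 = -0.196277
N(d₁) = 0.860866,  N(d₂) = 0.422197,  e^(−rT) = 0.639975
E₀ = V₀·N(d₁) − D·e^(−rT)·N(d₂)
   = 85.9818·0.860866 − 76.0931·0.639975·0.422197 = 53.458817
B₀ = V₀ − E₀ = 85.9818 − 53.458817 = 32.522983

E0=53.4588 B0=32.5230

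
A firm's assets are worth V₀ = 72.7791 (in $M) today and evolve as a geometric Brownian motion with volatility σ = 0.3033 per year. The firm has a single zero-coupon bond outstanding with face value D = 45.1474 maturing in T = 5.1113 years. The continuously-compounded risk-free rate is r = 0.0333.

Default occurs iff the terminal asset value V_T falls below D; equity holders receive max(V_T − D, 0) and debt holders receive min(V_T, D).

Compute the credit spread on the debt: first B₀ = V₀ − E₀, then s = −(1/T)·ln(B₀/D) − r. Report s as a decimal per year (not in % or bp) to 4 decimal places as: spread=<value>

Work the structural quantities from V₀ = 72.7791 against face 45.1474:
d₁ = [ln(V₀/D) + (r + σ²/2)T] / (σ√T)
   = [ln(72.7791/45.1474) + (0.0333 + 0.5·0.3033²)·5.1113] / (0.3033·√5.1113)
   = [0.477496 + 0.405303] / 0.685706 = 1.287430
d₂ = d₁ − σ√T = 1.287430 − 0.685706 = 0.601724
N(d₁) = 0.901028,  N(d₂) = 0.726321,  e^(−rT) = 0.843491
E₀ = V₀·N(d₁) − D·e^(−rT)·N(d₂)
   = 72.7791·0.901028 − 45.1474·0.843491·0.726321 = 37.916659
B₀ = V₀ − E₀ = 72.7791 − 37.916659 = 34.862441
spread = −(1/T)·ln(B₀/D) − r = −(1/5.1113)·ln(34.862441/45.1474) − 0.0333 = 0.01727864

spread=0.0173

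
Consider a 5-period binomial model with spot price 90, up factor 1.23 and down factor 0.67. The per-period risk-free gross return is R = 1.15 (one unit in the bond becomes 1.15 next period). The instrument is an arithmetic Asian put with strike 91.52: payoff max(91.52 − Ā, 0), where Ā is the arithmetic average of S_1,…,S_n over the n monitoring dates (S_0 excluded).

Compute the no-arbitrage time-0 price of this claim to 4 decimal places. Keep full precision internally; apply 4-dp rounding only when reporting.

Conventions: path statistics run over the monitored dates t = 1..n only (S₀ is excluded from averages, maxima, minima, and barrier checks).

price = 1.1181

Under the martingale measure an up-move has probability p* = 0.8571; value the claim as the probability-weighted average of per-path payoffs, discounted 5 periods at R = 1.15.
Enumerate all 2^5 = 32 price paths (U = up ×1.23, D = down ×0.67); each path with k up-moves has probability p*^k·(1−p*)^(5−k).
DDDDD: Ā=31.6114, payoff=59.9086, prob=0.000059
UDDDD: Ā=58.0328, payoff=33.4872, prob=0.000357
DUDDD: Ā=47.9528, payoff=43.5672, prob=0.000357
UUDDD: Ā=88.0327, payoff=3.4873, prob=0.002142
DDUDD: Ā=41.1992, payoff=50.3208, prob=0.000357
UDUDD: Ā=75.6343, payoff=15.8857, prob=0.002142
DUUDD: Ā=65.5543, payoff=25.9657, prob=0.002142
UUUDD: Ā=120.3460, payoff=0.0000, prob=0.012852
DDDUD: Ā=36.6743, payoff=54.8457, prob=0.000357
UDDUD: Ā=67.3274, payoff=24.1926, prob=0.002142
DUDUD: Ā=57.2474, payoff=34.2726, prob=0.002142
UUDUD: Ā=105.0960, payoff=0.0000, prob=0.012852
DDUUD: Ā=50.4938, payoff=41.0262, prob=0.002142
UDUUD: Ā=92.6976, payoff=0.0000, prob=0.012852
DUUUD: Ā=82.6176, payoff=8.9024, prob=0.012852
UUUUD: Ā=151.6711, payoff=0.0000, prob=0.077111
DDDDU: Ā=33.6426, payoff=57.8774, prob=0.000357
UDDDU: Ā=61.7618, payoff=29.7582, prob=0.002142
DUDDU: Ā=51.6818, payoff=39.8382, prob=0.002142
UUDDU: Ā=94.8785, payoff=0.0000, prob=0.012852
DDUDU: Ā=44.9282, payoff=46.5918, prob=0.002142
UDUDU: Ā=82.4801, payoff=9.0399, prob=0.012852
DUUDU: Ā=72.4001, payoff=19.1199, prob=0.012852
UUUDU: Ā=132.9136, payoff=0.0000, prob=0.077111
DDDUU: Ā=40.4033, payoff=51.1167, prob=0.002142
UDDUU: Ā=74.1732, payoff=17.3468, prob=0.012852
DUDUU: Ā=64.0932, payoff=27.4268, prob=0.012852
UUDUU: Ā=117.6636, payoff=0.0000, prob=0.077111
DDUUU: Ā=57.3396, payoff=34.1804, prob=0.012852
UDUUU: Ā=105.2652, payoff=0.0000, prob=0.077111
DUUUU: Ā=95.1852, payoff=0.0000, prob=0.077111
UUUUU: Ā=174.7429, payoff=0.0000, prob=0.462664
Price = Σ prob·payoff / R^5 = 2.248878 / 2.011357 = 1.1181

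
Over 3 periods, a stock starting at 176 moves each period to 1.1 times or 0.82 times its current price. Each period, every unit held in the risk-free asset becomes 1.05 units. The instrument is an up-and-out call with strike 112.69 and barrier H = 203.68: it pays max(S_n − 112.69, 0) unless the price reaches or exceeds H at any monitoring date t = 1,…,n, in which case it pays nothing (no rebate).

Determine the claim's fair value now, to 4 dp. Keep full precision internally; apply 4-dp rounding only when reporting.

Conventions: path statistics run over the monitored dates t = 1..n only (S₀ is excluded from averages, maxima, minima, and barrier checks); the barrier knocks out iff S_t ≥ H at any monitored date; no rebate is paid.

price = 14.0803

No-arbitrage gives p* = (R−d)/(u−d) = 0.8214: enumerate every path, weight its payoff by its p*-probability, and discount by R^3.
Enumerate all 2^3 = 8 price paths (U = up ×1.1, D = down ×0.82); each path with k up-moves has probability p*^k·(1−p*)^(3−k).
DDD: M=144.3200, payoff=0.0000, prob=0.005694
UDD: M=193.6000, payoff=17.4866, prob=0.026194
DUD: M=158.7520, payoff=17.4866, prob=0.026194
UUD: M=212.9600, payoff=0.0000, prob=0.120490
DDU: M=144.3200, payoff=17.4866, prob=0.026194
UDU: M=193.6000, payoff=61.9372, prob=0.120490
DUU: M=174.6272, payoff=61.9372, prob=0.120490
UUU: M=234.2560, payoff=0.0000, prob=0.554255
Price = Σ prob·payoff / R^3 = 16.299756 / 1.157625 = 14.0803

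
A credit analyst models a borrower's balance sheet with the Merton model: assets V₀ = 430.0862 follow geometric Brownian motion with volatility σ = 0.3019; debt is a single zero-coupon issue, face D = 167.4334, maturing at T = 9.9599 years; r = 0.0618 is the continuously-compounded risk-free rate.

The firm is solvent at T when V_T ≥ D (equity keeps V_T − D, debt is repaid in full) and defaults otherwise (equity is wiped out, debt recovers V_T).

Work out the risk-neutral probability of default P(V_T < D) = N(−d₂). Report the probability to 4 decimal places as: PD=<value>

Work the structural quantities from V₀ = 430.0862 against face 167.4334:
d₁ = [ln(V₀/D) + (r + σ²/2)T] / (σ√T)
   = [ln(430.0862/167.4334) + (0.0618 + 0.5·0.3019²)·9.9599] / (0.3019·√9.9599)
   = [0.943400 + 1.069412] / 0.952776 = 2.112578
d₂ = d₁ − σ√T = 2.112578 − 0.952776 = 1.159802
risk-neutral PD = N(−d₂) = N(-1.159802) = 0.123065

PD=0.1231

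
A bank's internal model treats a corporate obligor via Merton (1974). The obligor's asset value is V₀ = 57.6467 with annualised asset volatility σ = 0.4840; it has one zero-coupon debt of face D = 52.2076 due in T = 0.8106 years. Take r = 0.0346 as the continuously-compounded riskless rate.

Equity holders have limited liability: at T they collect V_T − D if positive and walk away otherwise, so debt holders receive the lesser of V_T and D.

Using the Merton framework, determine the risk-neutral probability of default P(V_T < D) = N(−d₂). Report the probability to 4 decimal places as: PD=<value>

Work the structural quantities from V₀ = 57.6467 against face 52.2076:
d₁ = [ln(V₀/D) + (r + σ²/2)T] / (σ√T)
   = [ln(57.6467/52.2076) + (0.0346 + 0.5·0.4840²)·0.8106] / (0.4840·√0.8106)
   = [0.099105 + 0.122991] / 0.435761 = 0.509673
d₂ = d₁ − σ√T = 0.509673 − 0.435761 = 0.073911
risk-neutral PD = N(−d₂) = N(-0.073911) = 0.470540

PD=0.4705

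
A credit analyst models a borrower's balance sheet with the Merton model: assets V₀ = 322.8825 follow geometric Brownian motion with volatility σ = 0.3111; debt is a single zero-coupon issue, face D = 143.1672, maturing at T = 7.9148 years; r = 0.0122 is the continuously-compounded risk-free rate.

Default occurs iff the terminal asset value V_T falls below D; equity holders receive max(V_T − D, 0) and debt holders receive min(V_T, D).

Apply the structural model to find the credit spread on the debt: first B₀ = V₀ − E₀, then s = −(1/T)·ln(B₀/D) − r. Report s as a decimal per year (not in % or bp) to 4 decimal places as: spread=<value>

spread=0.0133

Apply the equity-as-call identities (strike 143.1672, horizon 7.9148 years):
d₁ = [ln(V₀/D) + (r + σ²/2)T] / (σ√T)
   = [ln(322.8825/143.1672) + (0.0122 + 0.5·0.3111²)·7.9148] / (0.3111·√7.9148)
   = [0.813275 + 0.479570] / 0.875226 = 1.477157
d₂ = d₁ − σ√T = 1.477157 − 0.875226 = 0.601932
N(d₁) = 0.930183,  N(d₂) = 0.726390,  e^(−rT) = 0.907955
E₀ = V₀·N(d₁) − D·e^(−rT)·N(d₂)
   = 322.8825·0.930183 − 143.1672·0.907955·0.726390 = 205.916896
B₀ = V₀ − E₀ = 322.8825 − 205.916896 = 116.965604
spread = −(1/T)·ln(B₀/D) − r = −(1/7.9148)·ln(116.965604/143.1672) − 0.0122 = 0.01333865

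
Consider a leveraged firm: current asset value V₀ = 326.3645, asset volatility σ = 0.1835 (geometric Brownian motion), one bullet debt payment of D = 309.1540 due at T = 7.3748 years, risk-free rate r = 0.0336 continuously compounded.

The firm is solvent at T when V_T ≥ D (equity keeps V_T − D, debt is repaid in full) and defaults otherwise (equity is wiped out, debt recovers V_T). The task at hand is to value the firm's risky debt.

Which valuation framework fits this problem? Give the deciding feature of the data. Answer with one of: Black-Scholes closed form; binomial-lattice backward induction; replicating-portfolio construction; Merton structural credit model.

Key observation: the asked-for credit quantity lives on the firm's capital structure — asset value, asset volatility, debt face 309.1540 — which is the structural model's domain.

framework: Merton structural credit model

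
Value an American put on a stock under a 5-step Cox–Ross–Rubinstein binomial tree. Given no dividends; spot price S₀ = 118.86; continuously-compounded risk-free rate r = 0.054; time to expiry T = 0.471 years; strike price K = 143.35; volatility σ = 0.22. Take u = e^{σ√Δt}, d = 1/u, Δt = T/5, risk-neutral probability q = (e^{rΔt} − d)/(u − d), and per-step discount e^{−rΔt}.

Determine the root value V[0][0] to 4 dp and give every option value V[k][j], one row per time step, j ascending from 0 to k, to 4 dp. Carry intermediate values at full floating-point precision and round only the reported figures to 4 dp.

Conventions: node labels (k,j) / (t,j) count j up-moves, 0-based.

price = 24.4900
tree:
24.4900
32.2508 16.6613
39.5048 24.4900 9.6228
46.2852 32.2508 16.1871 3.6785
52.6229 39.5048 24.4900 7.7165 0.0000
58.5467 46.2852 32.2508 16.1871 0.0000 0.0000

Δt=0.09420  u=1.06985  d=0.93471  q=0.52086  discount=0.99493
step 5 (expiry): payoffs max(K−S,0) = 58.5467 46.2852 32.2508 16.1871 0.0000 0.0000
k=4: (k=4,j=0): S=90.7271, K−S=52.6229, hold=51.8955 ⇒ V=52.6229 exercise | (k=4,j=1): S=103.8452, K−S=39.5048, hold=38.7774 ⇒ V=39.5048 exercise | (k=4,j=2): S=118.8600, K−S=24.4900, hold=23.7627 ⇒ V=24.4900 exercise | (k=4,j=3): S=136.0457, K−S=7.3043, hold=7.7165 ⇒ V=7.7165 continue | (k=4,j=4): S=155.7164, K−S=0.0000, hold=0.0000 ⇒ V=0.0000 continue
k=3: (k=3,j=0): S=97.0648, K−S=46.2852, hold=45.5578 ⇒ V=46.2852 exercise | (k=3,j=1): S=111.0992, K−S=32.2508, hold=31.5234 ⇒ V=32.2508 exercise | (k=3,j=2): S=127.1629, K−S=16.1871, hold=15.6734 ⇒ V=16.1871 exercise | (k=3,j=3): S=145.5491, K−S=0.0000, hold=3.6785 ⇒ V=3.6785 continue
k=2: (k=2,j=0): S=103.8452, K−S=39.5048, hold=38.7774 ⇒ V=39.5048 exercise | (k=2,j=1): S=118.8600, K−S=24.4900, hold=23.7627 ⇒ V=24.4900 exercise | (k=2,j=2): S=136.0457, K−S=7.3043, hold=9.6228 ⇒ V=9.6228 continue
k=1: (k=1,j=0): S=111.0992, K−S=32.2508, hold=31.5234 ⇒ V=32.2508 exercise | (k=1,j=1): S=127.1629, K−S=16.1871, hold=16.6613 ⇒ V=16.6613 continue
k=0: (k=0,j=0): S=118.8600, K−S=24.4900, hold=24.0084 ⇒ V=24.4900 exercise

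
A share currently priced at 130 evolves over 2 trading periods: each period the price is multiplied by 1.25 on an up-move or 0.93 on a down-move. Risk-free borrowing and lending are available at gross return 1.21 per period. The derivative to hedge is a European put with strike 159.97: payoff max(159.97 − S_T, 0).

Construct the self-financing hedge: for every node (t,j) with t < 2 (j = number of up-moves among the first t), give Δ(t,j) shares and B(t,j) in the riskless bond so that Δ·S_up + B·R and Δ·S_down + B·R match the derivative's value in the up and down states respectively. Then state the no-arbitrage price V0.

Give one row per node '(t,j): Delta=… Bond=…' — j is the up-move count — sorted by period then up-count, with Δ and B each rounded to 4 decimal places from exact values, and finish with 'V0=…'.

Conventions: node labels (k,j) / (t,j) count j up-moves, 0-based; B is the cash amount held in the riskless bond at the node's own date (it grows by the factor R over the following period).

(0,0): Delta=-0.2498 Bond=34.3065
(1,0): Delta=-1.0000 Bond=132.2066
(1,1): Delta=-0.1701 Bond=28.5544
V0=1.8288

Since d<R<u, set p* = (R−d)/(u−d) = 0.8750; price each node as the discounted p*-expectation of its children.
Terminal payoffs: V(2,0)=47.5330, V(2,1)=8.8450, V(2,2)=0.0000
Node (1,0) S=120.9000: V=(p*·8.8450+(1−p*)·47.5330)/1.21=11.3066; Δ=(8.8450−47.5330)/(151.1250−112.4370)=-1.0000; B=V−Δ·S=132.2066
Node (1,1) S=162.5000: V=(p*·0.0000+(1−p*)·8.8450)/1.21=0.9137; Δ=(0.0000−8.8450)/(203.1250−151.1250)=-0.1701; B=V−Δ·S=28.5544
Node (0,0) S=130.0000: V=(p*·0.9137+(1−p*)·11.3066)/1.21=1.8288; Δ=(0.9137−11.3066)/(162.5000−120.9000)=-0.2498; B=V−Δ·S=34.3065
Verification: the root portfolio costs Δ(0,0)·S0 + B(0,0) = 1.8288, matching V0.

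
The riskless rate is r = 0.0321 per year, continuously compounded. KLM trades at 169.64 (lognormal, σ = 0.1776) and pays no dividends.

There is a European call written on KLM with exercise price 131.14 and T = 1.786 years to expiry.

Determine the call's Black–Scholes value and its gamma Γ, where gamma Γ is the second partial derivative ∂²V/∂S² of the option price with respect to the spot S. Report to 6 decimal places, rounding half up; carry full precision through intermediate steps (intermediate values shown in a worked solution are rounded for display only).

price = 47.280933
Γ = 0.003489

σ√T = 0.1776·√1.786 = 0.237347
d₁ = (ln(S/K) + (r+σ²/2)T) / (σ√T) = (ln(169.64/131.14) + (0.0321+0.1776²/2)·1.786) / 0.237347 = (0.257413 + 0.085497) / 0.237347 = 1.444765
d₂ = d₁ − σ√T = 1.444765 − 0.237347 = 1.207418
e^{−rT} = 0.944282
N(d₁) = 0.925738,  N(d₂) = 0.886364
Call price V = S·N(d₁) − K·e^{−rT}·N(d₂) = 157.042191 − 109.761258 = 47.280933
φ(d₁) = (1/√(2π))·e^{−d₁²/2} = 0.140491
Γ = φ(d₁) / (S·σ·√T) = 0.003489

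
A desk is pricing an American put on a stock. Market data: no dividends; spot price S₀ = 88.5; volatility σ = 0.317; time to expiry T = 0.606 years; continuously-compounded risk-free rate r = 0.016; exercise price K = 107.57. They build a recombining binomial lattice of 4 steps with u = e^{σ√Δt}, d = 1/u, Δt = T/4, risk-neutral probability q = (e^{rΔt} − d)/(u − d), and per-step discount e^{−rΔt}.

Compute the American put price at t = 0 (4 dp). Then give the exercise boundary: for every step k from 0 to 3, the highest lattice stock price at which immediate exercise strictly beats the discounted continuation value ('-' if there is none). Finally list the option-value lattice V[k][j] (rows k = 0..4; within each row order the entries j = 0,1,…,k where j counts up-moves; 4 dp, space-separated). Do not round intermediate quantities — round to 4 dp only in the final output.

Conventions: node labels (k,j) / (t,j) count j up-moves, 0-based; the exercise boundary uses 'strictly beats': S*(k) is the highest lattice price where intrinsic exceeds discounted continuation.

Δt=0.15150, u=1.13132, d=0.88392, q=0.47900, disc=e^(-rΔt)=0.99758
k=4 terminal: V=max(K-S,0) → 53.5444 38.4233 19.0700 0.0000 0.0000
k=3: j=0 S=61.1203 intr=46.4497 cont=46.1892 V=46.4497[EX]; j=1 S=78.2271 intr=29.3429 cont=29.0824 V=29.3429[EX]; j=2 S=100.1219 intr=7.4481 cont=9.9114 V=9.9114[hold]; j=3 S=128.1447 intr=0.0000 cont=0.0000 V=0.0000[hold]  S*(3)=78.2271
k=2: j=0 S=69.1467 intr=38.4233 cont=38.1628 V=38.4233[EX]; j=1 S=88.5000 intr=19.0700 cont=19.9866 V=19.9866[hold]; j=2 S=113.2700 intr=0.0000 cont=5.1513 V=5.1513[hold]  S*(2)=69.1467
k=1: j=0 S=78.2271 intr=29.3429 cont=29.5204 V=29.5204[hold]; j=1 S=100.1219 intr=7.4481 cont=12.8493 V=12.8493[hold]  S*(1)=-
k=0: j=0 S=88.5000 intr=19.0700 cont=21.4828 V=21.4828[hold]  S*(0)=-

price = 21.4828
boundary = - - 69.1467 78.2271
tree:
21.4828
29.5204 12.8493
38.4233 19.9866 5.1513
46.4497 29.3429 9.9114 0.0000
53.5444 38.4233 19.0700 0.0000 0.0000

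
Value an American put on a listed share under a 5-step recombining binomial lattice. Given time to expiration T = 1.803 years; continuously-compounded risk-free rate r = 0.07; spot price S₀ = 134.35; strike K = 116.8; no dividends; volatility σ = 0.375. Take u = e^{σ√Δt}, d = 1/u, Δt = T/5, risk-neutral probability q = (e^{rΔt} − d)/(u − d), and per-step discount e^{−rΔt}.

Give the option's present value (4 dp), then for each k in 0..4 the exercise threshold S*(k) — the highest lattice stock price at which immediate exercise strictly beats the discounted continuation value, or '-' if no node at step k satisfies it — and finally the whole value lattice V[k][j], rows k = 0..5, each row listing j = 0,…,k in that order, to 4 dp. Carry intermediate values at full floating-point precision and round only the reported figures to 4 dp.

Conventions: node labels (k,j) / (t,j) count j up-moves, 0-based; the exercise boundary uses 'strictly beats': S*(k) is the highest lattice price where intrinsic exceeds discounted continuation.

price = 12.4588
boundary = - - - 68.3667 85.6332
tree:
12.4588
20.3390 5.2223
32.1165 9.6114 1.1040
48.4333 17.4556 2.2654 0.0000
62.2183 31.1668 4.6488 0.0000 0.0000
73.2238 48.4333 9.5395 0.0000 0.0000 0.0000

Δt=0.36060, u=1.25256, d=0.79837, q=0.50022, disc=e^(-rΔt)=0.97507
k=5 terminal: V=max(K-S,0) → 73.2238 48.4333 9.5395 0.0000 0.0000 0.0000
k=4: j=0 S=54.5817 intr=62.2183 cont=59.3069 V=62.2183[EX]; j=1 S=85.6332 intr=31.1668 cont=28.2554 V=31.1668[EX]; j=2 S=134.3500 intr=0.0000 cont=4.6488 V=4.6488[hold]; j=3 S=210.7817 intr=0.0000 cont=0.0000 V=0.0000[hold]; j=4 S=330.6955 intr=0.0000 cont=0.0000 V=0.0000[hold]  S*(4)=85.6332
k=3: j=0 S=68.3667 intr=48.4333 cont=45.5219 V=48.4333[EX]; j=1 S=107.2605 intr=9.5395 cont=17.4556 V=17.4556[hold]; j=2 S=168.2811 intr=0.0000 cont=2.2654 V=2.2654[hold]; j=3 S=264.0162 intr=0.0000 cont=0.0000 V=0.0000[hold]  S*(3)=68.3667
k=2: j=0 S=85.6332 intr=31.1668 cont=32.1165 V=32.1165[hold]; j=1 S=134.3500 intr=0.0000 cont=9.6114 V=9.6114[hold]; j=2 S=210.7817 intr=0.0000 cont=1.1040 V=1.1040[hold]  S*(2)=-
k=1: j=0 S=107.2605 intr=9.5395 cont=20.3390 V=20.3390[hold]; j=1 S=168.2811 intr=0.0000 cont=5.2223 V=5.2223[hold]  S*(1)=-
k=0: j=0 S=134.3500 intr=0.0000 cont=12.4588 V=12.4588[hold]  S*(0)=-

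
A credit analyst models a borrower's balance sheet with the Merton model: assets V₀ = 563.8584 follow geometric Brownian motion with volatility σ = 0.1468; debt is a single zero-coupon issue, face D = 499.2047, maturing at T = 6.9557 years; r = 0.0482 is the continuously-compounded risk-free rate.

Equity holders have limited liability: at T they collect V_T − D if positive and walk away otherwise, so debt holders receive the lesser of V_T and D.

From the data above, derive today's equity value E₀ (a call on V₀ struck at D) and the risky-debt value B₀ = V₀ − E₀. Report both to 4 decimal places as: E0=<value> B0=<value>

E0=216.8678 B0=346.9906

Work the structural quantities from V₀ = 563.8584 against face 499.2047:
d₁ = [ln(V₀/D) + (r + σ²/2)T] / (σ√T)
   = [ln(563.8584/499.2047) + (0.0482 + 0.5·0.1468²)·6.9557] / (0.1468·√6.9557)
   = [0.121787 + 0.410213] / 0.387165 = 1.374090
d₂ = d₁ − σ√T = 1.374090 − 0.387165 = 0.986925
N(d₁) = 0.915293,  N(d₂) = 0.838160,  e^(−rT) = 0.715149
E₀ = V₀·N(d₁) − D·e^(−rT)·N(d₂)
   = 563.8584·0.915293 − 499.2047·0.715149·0.838160 = 216.867822
B₀ = V₀ − E₀ = 563.8584 − 216.867822 = 346.990578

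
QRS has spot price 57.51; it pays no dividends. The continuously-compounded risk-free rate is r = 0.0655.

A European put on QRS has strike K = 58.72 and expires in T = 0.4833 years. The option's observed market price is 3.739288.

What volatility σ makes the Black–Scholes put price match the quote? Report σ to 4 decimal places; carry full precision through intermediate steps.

At σ = 0.2551 the Black–Scholes value reproduces the quote:
σ√T = 0.2551·√0.4833 = 0.177345
d₁ = (ln(S/K) + (r+σ²/2)T) / (σ√T) = (ln(57.51/58.72) + (0.0655+0.2551²/2)·0.4833) / 0.177345 = (-0.020822 + 0.047382) / 0.177345 = 0.149766
d₂ = d₁ − σ√T = 0.149766 − 0.177345 = -0.027579
e^{−rT} = 0.968840
N(−d₁) = 0.440475,  N(−d₂) = 0.511001
V = K·e^{−rT}·N(−d₂) − S·N(−d₁) = 29.070985 − 25.331697 = 3.739288 (equal to the quote); since ∂V/∂σ > 0 for all σ, the implied volatility is unique

sigma = 0.2551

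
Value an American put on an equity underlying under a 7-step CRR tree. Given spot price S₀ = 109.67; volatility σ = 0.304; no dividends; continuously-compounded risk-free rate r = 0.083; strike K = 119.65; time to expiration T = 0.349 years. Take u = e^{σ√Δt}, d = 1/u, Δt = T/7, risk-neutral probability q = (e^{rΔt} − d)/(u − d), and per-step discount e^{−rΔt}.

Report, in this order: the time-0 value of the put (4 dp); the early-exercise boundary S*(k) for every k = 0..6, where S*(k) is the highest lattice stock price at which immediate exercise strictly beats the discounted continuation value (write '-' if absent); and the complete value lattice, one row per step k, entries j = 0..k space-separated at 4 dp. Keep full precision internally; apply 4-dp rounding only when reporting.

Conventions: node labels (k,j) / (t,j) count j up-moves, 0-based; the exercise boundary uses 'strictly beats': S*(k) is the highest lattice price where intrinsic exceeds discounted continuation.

params: Δt=0.04986 u=1.07024 d=0.93437 q=0.51356 e^(-rΔt)=0.99587
t_7 payoffs: 51.4584 41.5430 30.1858 17.1773 2.2772 0.0000 0.0000 0.0000
t_6: node(6,0) S=72.9811 payoff=46.6689 vs cont=46.1748 → 46.6689 [stop]  node(6,1) S=83.5929 payoff=36.0571 vs cont=35.5630 → 36.0571 [stop]  node(6,2) S=95.7478 payoff=23.9022 vs cont=23.4081 → 23.9022 [stop]  node(6,3) S=109.6700 payoff=9.9800 vs cont=9.4859 → 9.9800 [stop]  node(6,4) S=125.6166 payoff=0.0000 vs cont=1.1032 → 1.1032 [wait]  node(6,5) S=143.8819 payoff=0.0000 vs cont=0.0000 → 0.0000 [wait]  node(6,6) S=164.8031 payoff=0.0000 vs cont=0.0000 → 0.0000 [wait]  ⇒ S*(6)=109.6700
t_5: node(5,0) S=78.1070 payoff=41.5430 vs cont=41.0489 → 41.5430 [stop]  node(5,1) S=89.4642 payoff=30.1858 vs cont=29.6917 → 30.1858 [stop]  node(5,2) S=102.4727 payoff=17.1773 vs cont=16.6832 → 17.1773 [stop]  node(5,3) S=117.3728 payoff=2.2772 vs cont=5.3988 → 5.3988 [wait]  node(5,4) S=134.4394 payoff=0.0000 vs cont=0.5344 → 0.5344 [wait]  node(5,5) S=153.9876 payoff=0.0000 vs cont=0.0000 → 0.0000 [wait]  ⇒ S*(5)=102.4727
t_4: node(4,0) S=83.5929 payoff=36.0571 vs cont=35.5630 → 36.0571 [stop]  node(4,1) S=95.7478 payoff=23.9022 vs cont=23.4081 → 23.9022 [stop]  node(4,2) S=109.6700 payoff=9.9800 vs cont=11.0824 → 11.0824 [wait]  node(4,3) S=125.6166 payoff=0.0000 vs cont=2.8887 → 2.8887 [wait]  node(4,4) S=143.8819 payoff=0.0000 vs cont=0.2589 → 0.2589 [wait]  ⇒ S*(4)=95.7478
t_3: node(3,0) S=89.4642 payoff=30.1858 vs cont=29.6917 → 30.1858 [stop]  node(3,1) S=102.4727 payoff=17.1773 vs cont=17.2470 → 17.2470 [wait]  node(3,2) S=117.3728 payoff=2.2772 vs cont=6.8461 → 6.8461 [wait]  node(3,3) S=134.4394 payoff=0.0000 vs cont=1.5318 → 1.5318 [wait]  ⇒ S*(3)=89.4642
t_2: node(2,0) S=95.7478 payoff=23.9022 vs cont=23.4438 → 23.9022 [stop]  node(2,1) S=109.6700 payoff=9.9800 vs cont=11.8564 → 11.8564 [wait]  node(2,2) S=125.6166 payoff=0.0000 vs cont=4.0999 → 4.0999 [wait]  ⇒ S*(2)=95.7478
t_1: node(1,0) S=102.4727 payoff=17.1773 vs cont=17.6428 → 17.6428 [wait]  node(1,1) S=117.3728 payoff=2.2772 vs cont=7.8404 → 7.8404 [wait]  ⇒ S*(1)=-
t_0: node(0,0) S=109.6700 payoff=9.9800 vs cont=12.5567 → 12.5567 [wait]  ⇒ S*(0)=-

price = 12.5567
boundary = - - 95.7478 89.4642 95.7478 102.4727 109.6700
tree:
12.5567
17.6428 7.8404
23.9022 11.8564 4.0999
30.1858 17.2470 6.8461 1.5318
36.0571 23.9022 11.0824 2.8887 0.2589
41.5430 30.1858 17.1773 5.3988 0.5344 0.0000
46.6689 36.0571 23.9022 9.9800 1.1032 0.0000 0.0000
51.4584 41.5430 30.1858 17.1773 2.2772 0.0000 0.0000 0.0000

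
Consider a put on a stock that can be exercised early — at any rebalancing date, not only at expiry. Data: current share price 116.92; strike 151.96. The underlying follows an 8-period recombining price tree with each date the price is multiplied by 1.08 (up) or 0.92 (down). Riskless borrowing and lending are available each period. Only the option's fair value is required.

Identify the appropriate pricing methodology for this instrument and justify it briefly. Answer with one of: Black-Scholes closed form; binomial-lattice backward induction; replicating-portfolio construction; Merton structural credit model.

Key observation: the exercise right at every one of the 8 steps is what matters: each node needs max(151.96 − S, continuation), which only the stepwise tree valuation starting from spot 116.92 delivers.

framework: binomial-lattice backward induction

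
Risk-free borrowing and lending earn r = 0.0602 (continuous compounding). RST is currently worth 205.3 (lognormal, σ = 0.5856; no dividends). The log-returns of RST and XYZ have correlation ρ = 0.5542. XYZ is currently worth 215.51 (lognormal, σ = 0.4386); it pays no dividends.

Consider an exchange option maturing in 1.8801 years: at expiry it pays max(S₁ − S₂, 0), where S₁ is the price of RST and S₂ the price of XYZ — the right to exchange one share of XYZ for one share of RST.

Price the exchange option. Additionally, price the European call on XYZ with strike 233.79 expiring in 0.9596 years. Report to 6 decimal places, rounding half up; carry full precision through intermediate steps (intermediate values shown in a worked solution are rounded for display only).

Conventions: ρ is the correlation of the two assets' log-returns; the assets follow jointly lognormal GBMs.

exchange price = 51.537072
price(XYZ call K=233.79) = 34.572705

σ_eff = √(σ₁² + σ₂² − 2ρσ₁σ₂) = √(0.5856² + 0.4386² − 2·0.5542·0.5856·0.4386) = 0.500611
d₁ = (ln(S₁/S₂) + (q₂ − q₁ + σ_eff²/2)T) / (σ_eff√T) = (ln(205.3/215.51) + (0.0 − 0.0 + 0.125306)·1.8801) / 0.686421 = 0.272503
d₂ = d₁ − σ_eff√T = 0.272503 − 0.686421 = -0.413918
N(d₁) = 0.607382,  N(d₂) = 0.339467
V = S₁·e^{−q₁T}·N(d₁) − S₂·e^{−q₂T}·N(d₂) = 124.695627 − 73.158555 = 51.537072
[vanilla: XYZ call K=233.79]
σ√T = 0.4386·√0.9596 = 0.429649
d₁ = (ln(S/K) + (r+σ²/2)T) / (σ√T) = (ln(215.51/233.79) + (0.0602+0.4386²/2)·0.9596) / 0.429649 = (-0.081416 + 0.150067) / 0.429649 = 0.159784
d₂ = d₁ − σ√T = 0.159784 − 0.429649 = -0.269865
e^{−rT} = 0.943869
N(d₁) = 0.563474,  N(d₂) = 0.393632
price = S·N(d₁) − K·e^{−rT}·N(d₂) = 121.434372 − 86.861667 = 34.572705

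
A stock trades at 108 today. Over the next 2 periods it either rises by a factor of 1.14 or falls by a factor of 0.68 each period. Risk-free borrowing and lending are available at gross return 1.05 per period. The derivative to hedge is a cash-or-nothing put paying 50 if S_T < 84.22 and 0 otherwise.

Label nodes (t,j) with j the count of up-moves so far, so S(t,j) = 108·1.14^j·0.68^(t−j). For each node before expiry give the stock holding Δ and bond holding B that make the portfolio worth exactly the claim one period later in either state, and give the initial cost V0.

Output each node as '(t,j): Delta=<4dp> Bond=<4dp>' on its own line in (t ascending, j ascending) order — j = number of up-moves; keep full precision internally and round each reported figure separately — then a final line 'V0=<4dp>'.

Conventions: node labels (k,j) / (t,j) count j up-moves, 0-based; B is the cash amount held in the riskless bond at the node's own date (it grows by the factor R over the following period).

Since d<R<u, set p* = (R−d)/(u−d) = 0.8043; price each node as the discounted p*-expectation of its children.
Payoffs at expiry: V(2,0)=50.0000, V(2,1)=50.0000, V(2,2)=0.0000
  t=1,j=0: stock 73.4400 → up 83.7216 (V=50.0000), down 49.9392 (V=50.0000). Price 47.6190; hedge Δ=0.0000, bond B=47.6190.
  t=1,j=1: stock 123.1200 → up 140.3568 (V=0.0000), down 83.7216 (V=50.0000). Price 9.3168; hedge Δ=-0.8828, bond B=118.0124.
  t=0,j=0: stock 108.0000 → up 123.1200 (V=9.3168), down 73.4400 (V=47.6190). Price 16.0102; hedge Δ=-0.7710, bond B=99.2760.
Sanity check at the root: Δ(0,0)·S0 + B(0,0) reproduces V0 = 16.0102.

(0,0): Delta=-0.7710 Bond=99.2760
(1,0): Delta=0.0000 Bond=47.6190
(1,1): Delta=-0.8828 Bond=118.0124
V0=16.0102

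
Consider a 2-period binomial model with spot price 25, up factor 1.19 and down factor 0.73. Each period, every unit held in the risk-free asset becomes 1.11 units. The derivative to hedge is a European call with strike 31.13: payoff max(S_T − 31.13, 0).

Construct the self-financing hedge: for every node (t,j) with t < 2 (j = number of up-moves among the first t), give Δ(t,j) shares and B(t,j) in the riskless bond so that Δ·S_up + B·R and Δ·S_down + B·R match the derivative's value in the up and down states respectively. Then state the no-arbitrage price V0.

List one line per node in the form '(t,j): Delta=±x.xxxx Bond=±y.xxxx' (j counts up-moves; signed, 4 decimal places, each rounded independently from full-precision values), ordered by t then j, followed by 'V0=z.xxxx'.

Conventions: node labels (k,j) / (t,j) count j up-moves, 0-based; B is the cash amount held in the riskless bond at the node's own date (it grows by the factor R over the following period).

Under the risk-neutral measure, an up-move has probability p* = (R−d)/(u−d) = 0.8261 and values discount at R = 1.11.
Expiry values: V(2,0)=0.0000, V(2,1)=0.0000, V(2,2)=4.2725
(1,0): S=18.2500. Δ = (V_up−V_dn)/(S_up−S_dn) = (0.0000−0.0000)/(21.7175−13.3225) = 0.0000. V = [p*·0.0000 + (1−p*)·0.0000]/1.11 = 0.0000. B = V − Δ·S = 0.0000.
(1,1): S=29.7500. Δ = (V_up−V_dn)/(S_up−S_dn) = (4.2725−0.0000)/(35.4025−21.7175) = 0.3122. V = [p*·4.2725 + (1−p*)·0.0000]/1.11 = 3.1797. B = V − Δ·S = -6.1084.
(0,0): S=25.0000. Δ = (V_up−V_dn)/(S_up−S_dn) = (3.1797−0.0000)/(29.7500−18.2500) = 0.2765. V = [p*·3.1797 + (1−p*)·0.0000]/1.11 = 2.3664. B = V − Δ·S = -4.5460.
Check: Δ(0,0)·S0 + B(0,0) = 2.3664 = V0.

(0,0): Delta=0.2765 Bond=-4.5460
(1,0): Delta=0.0000 Bond=0.0000
(1,1): Delta=0.3122 Bond=-6.1084
V0=2.3664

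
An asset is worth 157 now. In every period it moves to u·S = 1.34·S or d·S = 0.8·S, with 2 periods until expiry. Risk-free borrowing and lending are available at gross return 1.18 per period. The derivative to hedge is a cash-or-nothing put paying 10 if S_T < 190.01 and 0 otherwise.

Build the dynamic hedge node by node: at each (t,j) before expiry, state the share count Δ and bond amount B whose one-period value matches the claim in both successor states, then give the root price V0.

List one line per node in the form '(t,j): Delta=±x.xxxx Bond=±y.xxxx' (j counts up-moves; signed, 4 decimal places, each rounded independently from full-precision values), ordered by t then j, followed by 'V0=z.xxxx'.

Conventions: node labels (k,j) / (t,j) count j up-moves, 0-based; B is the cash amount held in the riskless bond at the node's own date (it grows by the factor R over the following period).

Since d<R<u, set p* = (R−d)/(u−d) = 0.7037; price each node as the discounted p*-expectation of its children.
Terminal payoffs: V(2,0)=10.0000, V(2,1)=10.0000, V(2,2)=0.0000
(1,0): S=125.6000. Δ = (V_up−V_dn)/(S_up−S_dn) = (10.0000−10.0000)/(168.3040−100.4800) = 0.0000. V = [p*·10.0000 + (1−p*)·10.0000]/1.18 = 8.4746. B = V − Δ·S = 8.4746.
(1,1): S=210.3800. Δ = (V_up−V_dn)/(S_up−S_dn) = (0.0000−10.0000)/(281.9092−168.3040) = -0.0880. V = [p*·0.0000 + (1−p*)·10.0000]/1.18 = 2.5110. B = V − Δ·S = 21.0295.
(0,0): S=157.0000. Δ = (V_up−V_dn)/(S_up−S_dn) = (2.5110−8.4746)/(210.3800−125.6000) = -0.0703. V = [p*·2.5110 + (1−p*)·8.4746]/1.18 = 3.6254. B = V − Δ·S = 14.6691.
Check: Δ(0,0)·S0 + B(0,0) = 3.6254 = V0.

(0,0): Delta=-0.0703 Bond=14.6691
(1,0): Delta=0.0000 Bond=8.4746
(1,1): Delta=-0.0880 Bond=21.0295
V0=3.6254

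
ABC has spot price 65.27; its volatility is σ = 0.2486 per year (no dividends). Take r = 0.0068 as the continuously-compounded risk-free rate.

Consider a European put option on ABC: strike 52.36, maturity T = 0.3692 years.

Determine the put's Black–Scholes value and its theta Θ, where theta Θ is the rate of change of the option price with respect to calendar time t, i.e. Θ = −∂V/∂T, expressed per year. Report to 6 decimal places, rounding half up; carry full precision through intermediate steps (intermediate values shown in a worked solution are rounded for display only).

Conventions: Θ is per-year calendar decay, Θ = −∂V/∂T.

price = 0.272611
Θ = -1.570833

σ√T = 0.2486·√0.3692 = 0.151054
d₁ = (ln(S/K) + (r+σ²/2)T) / (σ√T) = (ln(65.27/52.36) + (0.0068+0.2486²/2)·0.3692) / 0.151054 = (0.220390 + 0.013919) / 0.151054 = 1.551160
d₂ = d₁ − σ√T = 1.551160 − 0.151054 = 1.400106
e^{−rT} = 0.997493
N(−d₁) = 0.060432,  N(−d₂) = 0.080741
Put price V = K·e^{−rT}·N(−d₂) − S·N(−d₁) = 4.216987 − 3.944376 = 0.272611
φ(d₁) = (1/√(2π))·e^{−d₁²/2} = 0.119793
Θ = −S·φ(d₁)·σ/(2√T) + r·K·e^{−rT}·N(−d₂) = −1.599509 + 0.028676 = -1.570833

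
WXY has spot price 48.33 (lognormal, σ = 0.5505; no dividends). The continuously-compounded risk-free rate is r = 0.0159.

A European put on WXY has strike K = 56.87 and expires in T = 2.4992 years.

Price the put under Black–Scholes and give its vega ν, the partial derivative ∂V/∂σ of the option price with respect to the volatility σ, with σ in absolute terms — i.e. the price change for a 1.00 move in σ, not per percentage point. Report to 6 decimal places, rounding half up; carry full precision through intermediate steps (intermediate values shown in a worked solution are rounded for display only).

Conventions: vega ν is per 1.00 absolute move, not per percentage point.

σ√T = 0.5505·√2.4992 = 0.870278
d₁ = (ln(S/K) + (r+σ²/2)T) / (σ√T) = (ln(48.33/56.87) + (0.0159+0.5505²/2)·2.4992) / 0.870278 = (-0.162715 + 0.418429) / 0.870278 = 0.293830
d₂ = d₁ − σ√T = 0.293830 − 0.870278 = -0.576448
e^{−rT} = 0.961042
N(−d₁) = 0.384444,  N(−d₂) = 0.717844
Put price V = K·e^{−rT}·N(−d₂) − S·N(−d₁) = 39.233359 − 18.580180 = 20.653179
φ(d₁) = (1/√(2π))·e^{−d₁²/2} = 0.382087
ν = S·φ(d₁)·√T = 29.193070

price = 20.653179
ν = 29.193070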